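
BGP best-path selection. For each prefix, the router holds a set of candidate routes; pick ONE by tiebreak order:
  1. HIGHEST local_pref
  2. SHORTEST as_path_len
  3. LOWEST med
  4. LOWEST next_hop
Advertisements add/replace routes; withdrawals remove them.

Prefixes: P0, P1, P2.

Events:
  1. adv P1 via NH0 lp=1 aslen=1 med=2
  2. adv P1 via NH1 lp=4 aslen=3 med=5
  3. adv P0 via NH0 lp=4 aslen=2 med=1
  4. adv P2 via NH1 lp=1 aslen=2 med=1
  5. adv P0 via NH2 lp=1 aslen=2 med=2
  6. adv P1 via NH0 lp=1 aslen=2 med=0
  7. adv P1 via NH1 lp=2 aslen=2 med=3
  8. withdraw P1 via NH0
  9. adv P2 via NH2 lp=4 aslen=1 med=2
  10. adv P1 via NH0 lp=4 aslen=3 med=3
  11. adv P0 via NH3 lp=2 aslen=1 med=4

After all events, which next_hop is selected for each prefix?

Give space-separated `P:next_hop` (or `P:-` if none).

Op 1: best P0=- P1=NH0 P2=-
Op 2: best P0=- P1=NH1 P2=-
Op 3: best P0=NH0 P1=NH1 P2=-
Op 4: best P0=NH0 P1=NH1 P2=NH1
Op 5: best P0=NH0 P1=NH1 P2=NH1
Op 6: best P0=NH0 P1=NH1 P2=NH1
Op 7: best P0=NH0 P1=NH1 P2=NH1
Op 8: best P0=NH0 P1=NH1 P2=NH1
Op 9: best P0=NH0 P1=NH1 P2=NH2
Op 10: best P0=NH0 P1=NH0 P2=NH2
Op 11: best P0=NH0 P1=NH0 P2=NH2

Answer: P0:NH0 P1:NH0 P2:NH2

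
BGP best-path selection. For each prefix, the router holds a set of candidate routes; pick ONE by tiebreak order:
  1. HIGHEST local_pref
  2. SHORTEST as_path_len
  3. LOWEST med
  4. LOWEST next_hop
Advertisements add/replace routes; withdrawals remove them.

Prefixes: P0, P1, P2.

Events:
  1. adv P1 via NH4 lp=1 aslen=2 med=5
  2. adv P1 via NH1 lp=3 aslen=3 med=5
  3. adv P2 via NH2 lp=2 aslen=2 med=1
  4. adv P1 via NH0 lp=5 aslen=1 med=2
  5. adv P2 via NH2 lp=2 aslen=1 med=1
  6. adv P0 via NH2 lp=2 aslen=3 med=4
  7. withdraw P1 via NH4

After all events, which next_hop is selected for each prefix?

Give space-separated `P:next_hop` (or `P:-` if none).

Op 1: best P0=- P1=NH4 P2=-
Op 2: best P0=- P1=NH1 P2=-
Op 3: best P0=- P1=NH1 P2=NH2
Op 4: best P0=- P1=NH0 P2=NH2
Op 5: best P0=- P1=NH0 P2=NH2
Op 6: best P0=NH2 P1=NH0 P2=NH2
Op 7: best P0=NH2 P1=NH0 P2=NH2

Answer: P0:NH2 P1:NH0 P2:NH2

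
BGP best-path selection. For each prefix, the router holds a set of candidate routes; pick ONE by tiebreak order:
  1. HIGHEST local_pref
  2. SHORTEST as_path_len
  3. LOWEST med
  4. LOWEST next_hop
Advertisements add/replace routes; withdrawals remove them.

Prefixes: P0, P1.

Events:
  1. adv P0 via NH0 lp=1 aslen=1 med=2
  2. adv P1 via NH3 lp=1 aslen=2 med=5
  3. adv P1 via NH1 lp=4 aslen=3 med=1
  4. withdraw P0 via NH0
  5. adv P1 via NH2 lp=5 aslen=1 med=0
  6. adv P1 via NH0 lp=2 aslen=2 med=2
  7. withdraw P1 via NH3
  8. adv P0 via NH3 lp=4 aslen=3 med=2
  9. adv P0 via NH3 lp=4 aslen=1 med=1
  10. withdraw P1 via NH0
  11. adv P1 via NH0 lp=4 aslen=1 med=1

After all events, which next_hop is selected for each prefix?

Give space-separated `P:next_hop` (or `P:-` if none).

Op 1: best P0=NH0 P1=-
Op 2: best P0=NH0 P1=NH3
Op 3: best P0=NH0 P1=NH1
Op 4: best P0=- P1=NH1
Op 5: best P0=- P1=NH2
Op 6: best P0=- P1=NH2
Op 7: best P0=- P1=NH2
Op 8: best P0=NH3 P1=NH2
Op 9: best P0=NH3 P1=NH2
Op 10: best P0=NH3 P1=NH2
Op 11: best P0=NH3 P1=NH2

Answer: P0:NH3 P1:NH2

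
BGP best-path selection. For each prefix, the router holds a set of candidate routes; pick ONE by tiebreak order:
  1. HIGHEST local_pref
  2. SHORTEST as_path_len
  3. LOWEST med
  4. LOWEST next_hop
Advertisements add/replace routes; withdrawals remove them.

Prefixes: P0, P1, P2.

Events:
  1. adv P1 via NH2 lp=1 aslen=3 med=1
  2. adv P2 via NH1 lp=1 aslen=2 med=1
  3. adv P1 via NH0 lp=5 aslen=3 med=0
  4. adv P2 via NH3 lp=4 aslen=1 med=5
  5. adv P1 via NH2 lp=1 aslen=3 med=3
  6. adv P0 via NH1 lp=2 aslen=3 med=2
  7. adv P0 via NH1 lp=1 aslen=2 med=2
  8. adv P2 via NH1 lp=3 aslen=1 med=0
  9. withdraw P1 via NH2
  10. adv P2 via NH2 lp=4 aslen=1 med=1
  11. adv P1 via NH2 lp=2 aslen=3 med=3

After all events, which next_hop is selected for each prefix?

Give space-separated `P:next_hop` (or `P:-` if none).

Op 1: best P0=- P1=NH2 P2=-
Op 2: best P0=- P1=NH2 P2=NH1
Op 3: best P0=- P1=NH0 P2=NH1
Op 4: best P0=- P1=NH0 P2=NH3
Op 5: best P0=- P1=NH0 P2=NH3
Op 6: best P0=NH1 P1=NH0 P2=NH3
Op 7: best P0=NH1 P1=NH0 P2=NH3
Op 8: best P0=NH1 P1=NH0 P2=NH3
Op 9: best P0=NH1 P1=NH0 P2=NH3
Op 10: best P0=NH1 P1=NH0 P2=NH2
Op 11: best P0=NH1 P1=NH0 P2=NH2

Answer: P0:NH1 P1:NH0 P2:NH2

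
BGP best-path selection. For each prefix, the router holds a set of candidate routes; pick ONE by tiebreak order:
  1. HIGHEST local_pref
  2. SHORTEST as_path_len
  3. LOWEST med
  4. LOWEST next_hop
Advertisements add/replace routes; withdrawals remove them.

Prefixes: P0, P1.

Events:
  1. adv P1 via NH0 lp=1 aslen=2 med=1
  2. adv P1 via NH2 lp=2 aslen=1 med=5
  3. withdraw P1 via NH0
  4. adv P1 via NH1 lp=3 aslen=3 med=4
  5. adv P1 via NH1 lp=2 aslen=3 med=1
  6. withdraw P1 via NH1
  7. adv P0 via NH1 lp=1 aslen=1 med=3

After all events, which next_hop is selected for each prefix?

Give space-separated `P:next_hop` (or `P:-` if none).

Op 1: best P0=- P1=NH0
Op 2: best P0=- P1=NH2
Op 3: best P0=- P1=NH2
Op 4: best P0=- P1=NH1
Op 5: best P0=- P1=NH2
Op 6: best P0=- P1=NH2
Op 7: best P0=NH1 P1=NH2

Answer: P0:NH1 P1:NH2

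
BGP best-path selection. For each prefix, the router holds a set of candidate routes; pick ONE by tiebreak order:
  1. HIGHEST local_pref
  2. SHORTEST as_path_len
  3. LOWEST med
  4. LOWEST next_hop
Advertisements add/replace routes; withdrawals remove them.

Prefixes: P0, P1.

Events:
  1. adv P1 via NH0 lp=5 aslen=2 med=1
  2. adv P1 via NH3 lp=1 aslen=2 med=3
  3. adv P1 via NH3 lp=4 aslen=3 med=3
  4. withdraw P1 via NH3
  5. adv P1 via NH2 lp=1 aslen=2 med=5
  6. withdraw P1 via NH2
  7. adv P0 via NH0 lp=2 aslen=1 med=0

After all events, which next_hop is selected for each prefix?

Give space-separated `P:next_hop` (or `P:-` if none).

Op 1: best P0=- P1=NH0
Op 2: best P0=- P1=NH0
Op 3: best P0=- P1=NH0
Op 4: best P0=- P1=NH0
Op 5: best P0=- P1=NH0
Op 6: best P0=- P1=NH0
Op 7: best P0=NH0 P1=NH0

Answer: P0:NH0 P1:NH0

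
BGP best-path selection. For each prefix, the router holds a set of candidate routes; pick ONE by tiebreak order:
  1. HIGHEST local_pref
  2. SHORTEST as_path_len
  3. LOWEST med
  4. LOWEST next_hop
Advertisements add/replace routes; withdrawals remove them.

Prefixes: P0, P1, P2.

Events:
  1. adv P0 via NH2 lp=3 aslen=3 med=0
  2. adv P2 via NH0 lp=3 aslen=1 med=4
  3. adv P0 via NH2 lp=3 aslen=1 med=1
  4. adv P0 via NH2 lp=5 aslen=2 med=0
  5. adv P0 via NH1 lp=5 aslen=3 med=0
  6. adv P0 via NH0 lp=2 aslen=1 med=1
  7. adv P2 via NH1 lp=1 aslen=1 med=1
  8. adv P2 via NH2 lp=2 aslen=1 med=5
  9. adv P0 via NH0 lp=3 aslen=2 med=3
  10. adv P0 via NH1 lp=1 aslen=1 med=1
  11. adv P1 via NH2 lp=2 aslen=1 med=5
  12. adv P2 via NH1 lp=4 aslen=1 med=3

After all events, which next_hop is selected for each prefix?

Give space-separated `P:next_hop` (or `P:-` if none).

Answer: P0:NH2 P1:NH2 P2:NH1

Derivation:
Op 1: best P0=NH2 P1=- P2=-
Op 2: best P0=NH2 P1=- P2=NH0
Op 3: best P0=NH2 P1=- P2=NH0
Op 4: best P0=NH2 P1=- P2=NH0
Op 5: best P0=NH2 P1=- P2=NH0
Op 6: best P0=NH2 P1=- P2=NH0
Op 7: best P0=NH2 P1=- P2=NH0
Op 8: best P0=NH2 P1=- P2=NH0
Op 9: best P0=NH2 P1=- P2=NH0
Op 10: best P0=NH2 P1=- P2=NH0
Op 11: best P0=NH2 P1=NH2 P2=NH0
Op 12: best P0=NH2 P1=NH2 P2=NH1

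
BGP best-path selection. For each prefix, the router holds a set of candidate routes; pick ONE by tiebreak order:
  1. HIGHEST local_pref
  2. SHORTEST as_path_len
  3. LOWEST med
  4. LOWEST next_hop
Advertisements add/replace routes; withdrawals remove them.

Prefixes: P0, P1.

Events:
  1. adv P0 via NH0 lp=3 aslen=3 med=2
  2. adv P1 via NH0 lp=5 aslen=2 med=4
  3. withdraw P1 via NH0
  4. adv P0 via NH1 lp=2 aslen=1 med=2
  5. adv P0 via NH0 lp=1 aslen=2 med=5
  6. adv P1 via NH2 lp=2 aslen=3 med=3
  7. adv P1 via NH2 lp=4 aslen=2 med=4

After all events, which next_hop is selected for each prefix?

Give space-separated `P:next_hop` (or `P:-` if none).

Op 1: best P0=NH0 P1=-
Op 2: best P0=NH0 P1=NH0
Op 3: best P0=NH0 P1=-
Op 4: best P0=NH0 P1=-
Op 5: best P0=NH1 P1=-
Op 6: best P0=NH1 P1=NH2
Op 7: best P0=NH1 P1=NH2

Answer: P0:NH1 P1:NH2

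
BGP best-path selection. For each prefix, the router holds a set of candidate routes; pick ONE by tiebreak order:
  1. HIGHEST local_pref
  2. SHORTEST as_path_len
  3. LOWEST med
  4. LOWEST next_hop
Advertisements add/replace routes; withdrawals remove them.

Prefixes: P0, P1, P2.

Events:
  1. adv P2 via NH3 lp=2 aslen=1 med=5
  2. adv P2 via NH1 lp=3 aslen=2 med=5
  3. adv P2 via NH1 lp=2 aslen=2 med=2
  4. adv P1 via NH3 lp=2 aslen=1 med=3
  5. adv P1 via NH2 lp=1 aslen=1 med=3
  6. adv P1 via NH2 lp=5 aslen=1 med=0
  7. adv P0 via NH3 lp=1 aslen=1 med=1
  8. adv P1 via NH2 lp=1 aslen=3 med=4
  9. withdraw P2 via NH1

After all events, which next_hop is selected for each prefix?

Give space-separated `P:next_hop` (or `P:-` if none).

Answer: P0:NH3 P1:NH3 P2:NH3

Derivation:
Op 1: best P0=- P1=- P2=NH3
Op 2: best P0=- P1=- P2=NH1
Op 3: best P0=- P1=- P2=NH3
Op 4: best P0=- P1=NH3 P2=NH3
Op 5: best P0=- P1=NH3 P2=NH3
Op 6: best P0=- P1=NH2 P2=NH3
Op 7: best P0=NH3 P1=NH2 P2=NH3
Op 8: best P0=NH3 P1=NH3 P2=NH3
Op 9: best P0=NH3 P1=NH3 P2=NH3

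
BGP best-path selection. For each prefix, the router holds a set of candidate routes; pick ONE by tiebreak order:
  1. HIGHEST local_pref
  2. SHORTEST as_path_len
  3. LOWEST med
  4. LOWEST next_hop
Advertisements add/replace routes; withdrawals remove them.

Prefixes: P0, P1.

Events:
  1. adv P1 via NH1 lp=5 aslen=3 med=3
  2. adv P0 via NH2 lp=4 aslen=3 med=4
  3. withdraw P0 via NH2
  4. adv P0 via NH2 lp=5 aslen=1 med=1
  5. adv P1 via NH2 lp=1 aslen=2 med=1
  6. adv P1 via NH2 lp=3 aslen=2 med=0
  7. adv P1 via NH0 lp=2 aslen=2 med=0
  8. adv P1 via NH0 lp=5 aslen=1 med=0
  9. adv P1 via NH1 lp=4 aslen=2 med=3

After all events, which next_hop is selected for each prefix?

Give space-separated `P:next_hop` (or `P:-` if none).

Answer: P0:NH2 P1:NH0

Derivation:
Op 1: best P0=- P1=NH1
Op 2: best P0=NH2 P1=NH1
Op 3: best P0=- P1=NH1
Op 4: best P0=NH2 P1=NH1
Op 5: best P0=NH2 P1=NH1
Op 6: best P0=NH2 P1=NH1
Op 7: best P0=NH2 P1=NH1
Op 8: best P0=NH2 P1=NH0
Op 9: best P0=NH2 P1=NH0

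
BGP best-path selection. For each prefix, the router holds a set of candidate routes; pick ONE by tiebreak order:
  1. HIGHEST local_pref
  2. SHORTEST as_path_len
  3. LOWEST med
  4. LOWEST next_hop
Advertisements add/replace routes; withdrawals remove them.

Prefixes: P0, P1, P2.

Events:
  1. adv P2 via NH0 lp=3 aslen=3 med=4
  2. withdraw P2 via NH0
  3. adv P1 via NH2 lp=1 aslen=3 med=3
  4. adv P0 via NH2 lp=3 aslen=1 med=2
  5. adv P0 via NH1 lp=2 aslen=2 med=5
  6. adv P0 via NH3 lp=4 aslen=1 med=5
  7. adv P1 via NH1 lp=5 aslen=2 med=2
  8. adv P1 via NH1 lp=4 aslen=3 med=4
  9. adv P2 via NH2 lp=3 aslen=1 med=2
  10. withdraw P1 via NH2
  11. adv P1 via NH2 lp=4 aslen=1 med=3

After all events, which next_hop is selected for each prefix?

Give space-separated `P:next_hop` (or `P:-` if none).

Answer: P0:NH3 P1:NH2 P2:NH2

Derivation:
Op 1: best P0=- P1=- P2=NH0
Op 2: best P0=- P1=- P2=-
Op 3: best P0=- P1=NH2 P2=-
Op 4: best P0=NH2 P1=NH2 P2=-
Op 5: best P0=NH2 P1=NH2 P2=-
Op 6: best P0=NH3 P1=NH2 P2=-
Op 7: best P0=NH3 P1=NH1 P2=-
Op 8: best P0=NH3 P1=NH1 P2=-
Op 9: best P0=NH3 P1=NH1 P2=NH2
Op 10: best P0=NH3 P1=NH1 P2=NH2
Op 11: best P0=NH3 P1=NH2 P2=NH2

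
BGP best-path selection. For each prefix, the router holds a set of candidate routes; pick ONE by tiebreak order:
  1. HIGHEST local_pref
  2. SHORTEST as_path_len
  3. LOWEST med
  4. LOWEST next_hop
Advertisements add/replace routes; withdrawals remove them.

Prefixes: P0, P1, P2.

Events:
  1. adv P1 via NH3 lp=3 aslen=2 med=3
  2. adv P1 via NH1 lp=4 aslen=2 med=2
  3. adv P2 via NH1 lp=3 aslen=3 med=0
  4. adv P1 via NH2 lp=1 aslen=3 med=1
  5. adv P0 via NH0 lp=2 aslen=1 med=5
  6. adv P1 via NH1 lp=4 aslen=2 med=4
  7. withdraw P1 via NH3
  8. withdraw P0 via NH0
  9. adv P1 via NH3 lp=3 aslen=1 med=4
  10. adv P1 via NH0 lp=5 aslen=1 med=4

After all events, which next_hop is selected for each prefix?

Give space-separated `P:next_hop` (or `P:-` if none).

Answer: P0:- P1:NH0 P2:NH1

Derivation:
Op 1: best P0=- P1=NH3 P2=-
Op 2: best P0=- P1=NH1 P2=-
Op 3: best P0=- P1=NH1 P2=NH1
Op 4: best P0=- P1=NH1 P2=NH1
Op 5: best P0=NH0 P1=NH1 P2=NH1
Op 6: best P0=NH0 P1=NH1 P2=NH1
Op 7: best P0=NH0 P1=NH1 P2=NH1
Op 8: best P0=- P1=NH1 P2=NH1
Op 9: best P0=- P1=NH1 P2=NH1
Op 10: best P0=- P1=NH0 P2=NH1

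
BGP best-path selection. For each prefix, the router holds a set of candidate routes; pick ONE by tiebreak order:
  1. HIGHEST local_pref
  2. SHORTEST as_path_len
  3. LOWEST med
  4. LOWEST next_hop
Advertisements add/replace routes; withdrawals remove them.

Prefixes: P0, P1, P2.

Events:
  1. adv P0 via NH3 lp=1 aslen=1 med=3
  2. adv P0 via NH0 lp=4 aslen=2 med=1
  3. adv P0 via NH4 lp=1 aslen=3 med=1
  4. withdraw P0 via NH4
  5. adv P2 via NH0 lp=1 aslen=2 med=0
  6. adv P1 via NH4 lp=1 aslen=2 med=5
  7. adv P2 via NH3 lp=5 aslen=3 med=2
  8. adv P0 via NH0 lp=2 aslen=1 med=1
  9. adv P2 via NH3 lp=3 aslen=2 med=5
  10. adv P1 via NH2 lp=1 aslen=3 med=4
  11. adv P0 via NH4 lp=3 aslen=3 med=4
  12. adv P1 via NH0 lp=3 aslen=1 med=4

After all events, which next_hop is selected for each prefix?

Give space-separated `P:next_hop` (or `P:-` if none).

Answer: P0:NH4 P1:NH0 P2:NH3

Derivation:
Op 1: best P0=NH3 P1=- P2=-
Op 2: best P0=NH0 P1=- P2=-
Op 3: best P0=NH0 P1=- P2=-
Op 4: best P0=NH0 P1=- P2=-
Op 5: best P0=NH0 P1=- P2=NH0
Op 6: best P0=NH0 P1=NH4 P2=NH0
Op 7: best P0=NH0 P1=NH4 P2=NH3
Op 8: best P0=NH0 P1=NH4 P2=NH3
Op 9: best P0=NH0 P1=NH4 P2=NH3
Op 10: best P0=NH0 P1=NH4 P2=NH3
Op 11: best P0=NH4 P1=NH4 P2=NH3
Op 12: best P0=NH4 P1=NH0 P2=NH3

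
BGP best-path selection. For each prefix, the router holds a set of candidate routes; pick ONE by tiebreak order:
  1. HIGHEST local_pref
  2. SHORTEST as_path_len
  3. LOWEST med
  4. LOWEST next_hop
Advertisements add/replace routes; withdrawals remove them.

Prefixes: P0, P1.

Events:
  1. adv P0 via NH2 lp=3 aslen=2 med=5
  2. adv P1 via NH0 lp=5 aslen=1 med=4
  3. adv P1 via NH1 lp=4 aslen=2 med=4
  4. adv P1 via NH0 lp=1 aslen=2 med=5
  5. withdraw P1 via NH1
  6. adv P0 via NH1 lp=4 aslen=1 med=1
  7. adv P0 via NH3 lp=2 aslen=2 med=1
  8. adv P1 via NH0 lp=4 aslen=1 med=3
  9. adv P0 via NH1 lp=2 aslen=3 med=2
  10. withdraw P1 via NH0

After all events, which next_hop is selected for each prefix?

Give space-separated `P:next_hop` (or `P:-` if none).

Op 1: best P0=NH2 P1=-
Op 2: best P0=NH2 P1=NH0
Op 3: best P0=NH2 P1=NH0
Op 4: best P0=NH2 P1=NH1
Op 5: best P0=NH2 P1=NH0
Op 6: best P0=NH1 P1=NH0
Op 7: best P0=NH1 P1=NH0
Op 8: best P0=NH1 P1=NH0
Op 9: best P0=NH2 P1=NH0
Op 10: best P0=NH2 P1=-

Answer: P0:NH2 P1:-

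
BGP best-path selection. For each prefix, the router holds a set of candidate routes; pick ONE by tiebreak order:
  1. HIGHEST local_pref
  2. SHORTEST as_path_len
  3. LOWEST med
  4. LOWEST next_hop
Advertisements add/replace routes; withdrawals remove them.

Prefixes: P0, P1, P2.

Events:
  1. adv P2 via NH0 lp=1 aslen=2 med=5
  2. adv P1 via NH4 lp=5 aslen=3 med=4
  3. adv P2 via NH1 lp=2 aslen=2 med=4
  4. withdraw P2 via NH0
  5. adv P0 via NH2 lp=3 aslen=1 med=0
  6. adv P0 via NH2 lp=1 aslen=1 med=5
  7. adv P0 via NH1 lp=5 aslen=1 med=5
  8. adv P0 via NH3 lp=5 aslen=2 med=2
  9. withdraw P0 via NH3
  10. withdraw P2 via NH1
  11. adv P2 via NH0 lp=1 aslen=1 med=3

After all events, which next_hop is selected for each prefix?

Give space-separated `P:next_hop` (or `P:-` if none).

Answer: P0:NH1 P1:NH4 P2:NH0

Derivation:
Op 1: best P0=- P1=- P2=NH0
Op 2: best P0=- P1=NH4 P2=NH0
Op 3: best P0=- P1=NH4 P2=NH1
Op 4: best P0=- P1=NH4 P2=NH1
Op 5: best P0=NH2 P1=NH4 P2=NH1
Op 6: best P0=NH2 P1=NH4 P2=NH1
Op 7: best P0=NH1 P1=NH4 P2=NH1
Op 8: best P0=NH1 P1=NH4 P2=NH1
Op 9: best P0=NH1 P1=NH4 P2=NH1
Op 10: best P0=NH1 P1=NH4 P2=-
Op 11: best P0=NH1 P1=NH4 P2=NH0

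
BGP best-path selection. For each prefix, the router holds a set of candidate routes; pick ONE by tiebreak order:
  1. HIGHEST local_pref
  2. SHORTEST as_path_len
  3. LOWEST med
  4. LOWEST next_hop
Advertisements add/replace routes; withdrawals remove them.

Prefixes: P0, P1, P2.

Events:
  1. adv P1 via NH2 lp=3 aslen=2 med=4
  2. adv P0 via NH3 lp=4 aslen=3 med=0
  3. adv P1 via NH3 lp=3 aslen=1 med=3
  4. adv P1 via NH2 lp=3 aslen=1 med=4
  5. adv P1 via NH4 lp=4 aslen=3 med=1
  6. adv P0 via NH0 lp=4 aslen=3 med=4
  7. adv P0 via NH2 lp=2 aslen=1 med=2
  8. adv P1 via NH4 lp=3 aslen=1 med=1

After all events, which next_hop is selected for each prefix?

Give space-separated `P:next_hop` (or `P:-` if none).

Op 1: best P0=- P1=NH2 P2=-
Op 2: best P0=NH3 P1=NH2 P2=-
Op 3: best P0=NH3 P1=NH3 P2=-
Op 4: best P0=NH3 P1=NH3 P2=-
Op 5: best P0=NH3 P1=NH4 P2=-
Op 6: best P0=NH3 P1=NH4 P2=-
Op 7: best P0=NH3 P1=NH4 P2=-
Op 8: best P0=NH3 P1=NH4 P2=-

Answer: P0:NH3 P1:NH4 P2:-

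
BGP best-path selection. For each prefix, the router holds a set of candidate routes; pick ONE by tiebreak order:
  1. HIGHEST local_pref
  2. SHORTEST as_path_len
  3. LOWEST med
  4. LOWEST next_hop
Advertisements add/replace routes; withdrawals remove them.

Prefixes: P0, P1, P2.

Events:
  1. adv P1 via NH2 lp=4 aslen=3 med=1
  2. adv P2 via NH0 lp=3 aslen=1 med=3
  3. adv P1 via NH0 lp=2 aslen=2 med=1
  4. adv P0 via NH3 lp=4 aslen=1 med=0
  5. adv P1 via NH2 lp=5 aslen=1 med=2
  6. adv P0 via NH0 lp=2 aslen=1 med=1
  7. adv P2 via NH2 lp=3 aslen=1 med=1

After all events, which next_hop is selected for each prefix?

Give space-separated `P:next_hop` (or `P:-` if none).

Answer: P0:NH3 P1:NH2 P2:NH2

Derivation:
Op 1: best P0=- P1=NH2 P2=-
Op 2: best P0=- P1=NH2 P2=NH0
Op 3: best P0=- P1=NH2 P2=NH0
Op 4: best P0=NH3 P1=NH2 P2=NH0
Op 5: best P0=NH3 P1=NH2 P2=NH0
Op 6: best P0=NH3 P1=NH2 P2=NH0
Op 7: best P0=NH3 P1=NH2 P2=NH2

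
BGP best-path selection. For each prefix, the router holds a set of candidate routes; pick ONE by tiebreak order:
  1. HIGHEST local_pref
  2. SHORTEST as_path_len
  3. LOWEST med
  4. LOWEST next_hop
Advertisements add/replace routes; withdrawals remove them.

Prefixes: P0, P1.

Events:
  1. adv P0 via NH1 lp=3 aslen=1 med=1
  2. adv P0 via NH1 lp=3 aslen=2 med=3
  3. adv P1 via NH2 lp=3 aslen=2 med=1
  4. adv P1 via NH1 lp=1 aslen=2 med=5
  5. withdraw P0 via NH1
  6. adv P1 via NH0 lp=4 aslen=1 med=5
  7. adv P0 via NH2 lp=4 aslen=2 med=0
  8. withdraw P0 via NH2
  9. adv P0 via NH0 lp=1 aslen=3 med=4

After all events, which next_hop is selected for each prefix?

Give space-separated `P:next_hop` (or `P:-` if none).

Answer: P0:NH0 P1:NH0

Derivation:
Op 1: best P0=NH1 P1=-
Op 2: best P0=NH1 P1=-
Op 3: best P0=NH1 P1=NH2
Op 4: best P0=NH1 P1=NH2
Op 5: best P0=- P1=NH2
Op 6: best P0=- P1=NH0
Op 7: best P0=NH2 P1=NH0
Op 8: best P0=- P1=NH0
Op 9: best P0=NH0 P1=NH0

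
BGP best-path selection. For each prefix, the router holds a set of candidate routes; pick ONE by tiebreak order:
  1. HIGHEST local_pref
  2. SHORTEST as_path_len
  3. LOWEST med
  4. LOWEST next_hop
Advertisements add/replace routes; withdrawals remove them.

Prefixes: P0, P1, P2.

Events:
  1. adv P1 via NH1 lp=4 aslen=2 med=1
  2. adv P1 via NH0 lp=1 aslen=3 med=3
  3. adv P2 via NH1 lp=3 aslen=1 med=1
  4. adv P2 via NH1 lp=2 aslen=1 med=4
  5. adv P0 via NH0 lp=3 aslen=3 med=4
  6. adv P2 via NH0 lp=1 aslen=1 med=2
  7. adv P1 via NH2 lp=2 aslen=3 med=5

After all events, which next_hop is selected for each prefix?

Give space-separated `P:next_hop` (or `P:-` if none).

Answer: P0:NH0 P1:NH1 P2:NH1

Derivation:
Op 1: best P0=- P1=NH1 P2=-
Op 2: best P0=- P1=NH1 P2=-
Op 3: best P0=- P1=NH1 P2=NH1
Op 4: best P0=- P1=NH1 P2=NH1
Op 5: best P0=NH0 P1=NH1 P2=NH1
Op 6: best P0=NH0 P1=NH1 P2=NH1
Op 7: best P0=NH0 P1=NH1 P2=NH1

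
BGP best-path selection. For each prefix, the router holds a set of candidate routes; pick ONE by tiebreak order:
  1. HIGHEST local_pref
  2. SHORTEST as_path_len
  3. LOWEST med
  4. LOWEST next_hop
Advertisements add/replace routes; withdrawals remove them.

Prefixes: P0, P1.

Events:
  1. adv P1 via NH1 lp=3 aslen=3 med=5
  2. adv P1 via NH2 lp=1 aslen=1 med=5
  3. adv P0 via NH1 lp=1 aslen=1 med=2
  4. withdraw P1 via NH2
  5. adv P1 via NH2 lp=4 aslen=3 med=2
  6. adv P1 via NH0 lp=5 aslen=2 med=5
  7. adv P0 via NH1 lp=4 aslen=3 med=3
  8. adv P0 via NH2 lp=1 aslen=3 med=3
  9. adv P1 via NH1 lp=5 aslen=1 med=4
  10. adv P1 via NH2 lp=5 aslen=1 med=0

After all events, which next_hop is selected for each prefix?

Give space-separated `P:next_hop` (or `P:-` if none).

Op 1: best P0=- P1=NH1
Op 2: best P0=- P1=NH1
Op 3: best P0=NH1 P1=NH1
Op 4: best P0=NH1 P1=NH1
Op 5: best P0=NH1 P1=NH2
Op 6: best P0=NH1 P1=NH0
Op 7: best P0=NH1 P1=NH0
Op 8: best P0=NH1 P1=NH0
Op 9: best P0=NH1 P1=NH1
Op 10: best P0=NH1 P1=NH2

Answer: P0:NH1 P1:NH2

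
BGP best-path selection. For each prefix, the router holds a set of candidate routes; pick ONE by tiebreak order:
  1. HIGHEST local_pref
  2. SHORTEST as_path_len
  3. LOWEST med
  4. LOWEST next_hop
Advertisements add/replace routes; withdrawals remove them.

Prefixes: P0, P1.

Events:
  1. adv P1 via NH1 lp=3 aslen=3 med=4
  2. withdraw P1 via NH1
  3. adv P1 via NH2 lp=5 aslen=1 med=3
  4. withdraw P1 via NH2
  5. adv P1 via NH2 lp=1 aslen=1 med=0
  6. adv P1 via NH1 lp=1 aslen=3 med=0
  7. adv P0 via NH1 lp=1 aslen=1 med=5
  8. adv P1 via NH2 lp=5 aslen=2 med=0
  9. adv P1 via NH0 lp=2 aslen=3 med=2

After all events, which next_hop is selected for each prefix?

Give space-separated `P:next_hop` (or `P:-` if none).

Answer: P0:NH1 P1:NH2

Derivation:
Op 1: best P0=- P1=NH1
Op 2: best P0=- P1=-
Op 3: best P0=- P1=NH2
Op 4: best P0=- P1=-
Op 5: best P0=- P1=NH2
Op 6: best P0=- P1=NH2
Op 7: best P0=NH1 P1=NH2
Op 8: best P0=NH1 P1=NH2
Op 9: best P0=NH1 P1=NH2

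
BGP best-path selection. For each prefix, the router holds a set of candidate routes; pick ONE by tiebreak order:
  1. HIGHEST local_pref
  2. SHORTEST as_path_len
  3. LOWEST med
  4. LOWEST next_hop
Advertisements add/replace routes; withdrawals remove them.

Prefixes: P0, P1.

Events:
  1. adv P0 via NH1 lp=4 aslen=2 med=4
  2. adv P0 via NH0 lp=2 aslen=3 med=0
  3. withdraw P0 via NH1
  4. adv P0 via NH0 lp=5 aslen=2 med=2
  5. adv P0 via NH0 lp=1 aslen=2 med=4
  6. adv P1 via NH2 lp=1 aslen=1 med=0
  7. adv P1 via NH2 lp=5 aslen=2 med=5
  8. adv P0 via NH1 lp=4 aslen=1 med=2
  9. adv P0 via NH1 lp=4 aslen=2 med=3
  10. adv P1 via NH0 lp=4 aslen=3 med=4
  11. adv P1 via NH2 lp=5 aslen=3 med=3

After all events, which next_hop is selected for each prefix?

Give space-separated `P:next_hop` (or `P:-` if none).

Answer: P0:NH1 P1:NH2

Derivation:
Op 1: best P0=NH1 P1=-
Op 2: best P0=NH1 P1=-
Op 3: best P0=NH0 P1=-
Op 4: best P0=NH0 P1=-
Op 5: best P0=NH0 P1=-
Op 6: best P0=NH0 P1=NH2
Op 7: best P0=NH0 P1=NH2
Op 8: best P0=NH1 P1=NH2
Op 9: best P0=NH1 P1=NH2
Op 10: best P0=NH1 P1=NH2
Op 11: best P0=NH1 P1=NH2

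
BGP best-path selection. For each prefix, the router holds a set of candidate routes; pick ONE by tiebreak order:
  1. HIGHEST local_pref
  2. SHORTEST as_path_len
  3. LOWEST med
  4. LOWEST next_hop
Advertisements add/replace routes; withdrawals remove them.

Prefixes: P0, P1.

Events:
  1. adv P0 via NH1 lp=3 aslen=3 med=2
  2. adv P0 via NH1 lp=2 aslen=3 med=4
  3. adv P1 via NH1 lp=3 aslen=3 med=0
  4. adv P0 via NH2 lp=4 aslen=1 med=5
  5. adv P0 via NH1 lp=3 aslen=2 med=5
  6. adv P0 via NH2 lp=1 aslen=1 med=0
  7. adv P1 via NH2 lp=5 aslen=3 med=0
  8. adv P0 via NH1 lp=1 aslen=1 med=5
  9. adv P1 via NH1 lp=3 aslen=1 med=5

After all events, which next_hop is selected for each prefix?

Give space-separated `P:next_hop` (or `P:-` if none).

Answer: P0:NH2 P1:NH2

Derivation:
Op 1: best P0=NH1 P1=-
Op 2: best P0=NH1 P1=-
Op 3: best P0=NH1 P1=NH1
Op 4: best P0=NH2 P1=NH1
Op 5: best P0=NH2 P1=NH1
Op 6: best P0=NH1 P1=NH1
Op 7: best P0=NH1 P1=NH2
Op 8: best P0=NH2 P1=NH2
Op 9: best P0=NH2 P1=NH2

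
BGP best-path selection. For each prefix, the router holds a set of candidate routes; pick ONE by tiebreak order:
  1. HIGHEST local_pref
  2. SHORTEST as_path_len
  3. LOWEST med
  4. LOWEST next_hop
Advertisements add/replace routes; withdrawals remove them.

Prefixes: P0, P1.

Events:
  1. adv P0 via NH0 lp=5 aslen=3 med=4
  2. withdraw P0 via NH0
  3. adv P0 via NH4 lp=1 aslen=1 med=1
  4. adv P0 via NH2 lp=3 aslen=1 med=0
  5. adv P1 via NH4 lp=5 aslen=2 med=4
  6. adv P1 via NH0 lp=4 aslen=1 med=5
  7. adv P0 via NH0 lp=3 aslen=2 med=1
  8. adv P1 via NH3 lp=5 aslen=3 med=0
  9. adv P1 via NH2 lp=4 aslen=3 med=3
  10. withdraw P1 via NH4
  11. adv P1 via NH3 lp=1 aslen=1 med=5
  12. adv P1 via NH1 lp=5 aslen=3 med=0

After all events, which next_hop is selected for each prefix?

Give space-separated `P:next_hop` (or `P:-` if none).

Answer: P0:NH2 P1:NH1

Derivation:
Op 1: best P0=NH0 P1=-
Op 2: best P0=- P1=-
Op 3: best P0=NH4 P1=-
Op 4: best P0=NH2 P1=-
Op 5: best P0=NH2 P1=NH4
Op 6: best P0=NH2 P1=NH4
Op 7: best P0=NH2 P1=NH4
Op 8: best P0=NH2 P1=NH4
Op 9: best P0=NH2 P1=NH4
Op 10: best P0=NH2 P1=NH3
Op 11: best P0=NH2 P1=NH0
Op 12: best P0=NH2 P1=NH1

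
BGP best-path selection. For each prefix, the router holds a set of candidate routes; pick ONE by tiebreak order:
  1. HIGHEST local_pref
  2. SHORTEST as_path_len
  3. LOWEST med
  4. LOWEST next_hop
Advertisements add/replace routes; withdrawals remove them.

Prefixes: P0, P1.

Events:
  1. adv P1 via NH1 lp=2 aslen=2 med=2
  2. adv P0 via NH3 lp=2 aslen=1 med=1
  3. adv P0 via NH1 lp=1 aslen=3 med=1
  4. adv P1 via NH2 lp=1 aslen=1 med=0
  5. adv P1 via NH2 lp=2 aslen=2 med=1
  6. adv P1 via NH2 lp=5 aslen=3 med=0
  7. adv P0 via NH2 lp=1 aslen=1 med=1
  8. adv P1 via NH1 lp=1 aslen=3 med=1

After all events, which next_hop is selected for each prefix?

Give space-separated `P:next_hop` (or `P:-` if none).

Answer: P0:NH3 P1:NH2

Derivation:
Op 1: best P0=- P1=NH1
Op 2: best P0=NH3 P1=NH1
Op 3: best P0=NH3 P1=NH1
Op 4: best P0=NH3 P1=NH1
Op 5: best P0=NH3 P1=NH2
Op 6: best P0=NH3 P1=NH2
Op 7: best P0=NH3 P1=NH2
Op 8: best P0=NH3 P1=NH2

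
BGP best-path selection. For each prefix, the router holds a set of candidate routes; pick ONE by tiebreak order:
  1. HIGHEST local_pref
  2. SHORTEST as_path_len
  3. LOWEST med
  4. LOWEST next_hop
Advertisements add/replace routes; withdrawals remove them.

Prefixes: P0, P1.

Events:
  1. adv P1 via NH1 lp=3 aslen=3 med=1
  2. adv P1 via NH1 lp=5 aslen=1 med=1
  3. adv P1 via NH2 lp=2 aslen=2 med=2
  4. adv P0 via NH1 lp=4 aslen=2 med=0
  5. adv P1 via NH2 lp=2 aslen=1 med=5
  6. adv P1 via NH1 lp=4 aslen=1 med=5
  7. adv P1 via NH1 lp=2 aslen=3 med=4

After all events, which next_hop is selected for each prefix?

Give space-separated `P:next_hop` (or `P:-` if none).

Op 1: best P0=- P1=NH1
Op 2: best P0=- P1=NH1
Op 3: best P0=- P1=NH1
Op 4: best P0=NH1 P1=NH1
Op 5: best P0=NH1 P1=NH1
Op 6: best P0=NH1 P1=NH1
Op 7: best P0=NH1 P1=NH2

Answer: P0:NH1 P1:NH2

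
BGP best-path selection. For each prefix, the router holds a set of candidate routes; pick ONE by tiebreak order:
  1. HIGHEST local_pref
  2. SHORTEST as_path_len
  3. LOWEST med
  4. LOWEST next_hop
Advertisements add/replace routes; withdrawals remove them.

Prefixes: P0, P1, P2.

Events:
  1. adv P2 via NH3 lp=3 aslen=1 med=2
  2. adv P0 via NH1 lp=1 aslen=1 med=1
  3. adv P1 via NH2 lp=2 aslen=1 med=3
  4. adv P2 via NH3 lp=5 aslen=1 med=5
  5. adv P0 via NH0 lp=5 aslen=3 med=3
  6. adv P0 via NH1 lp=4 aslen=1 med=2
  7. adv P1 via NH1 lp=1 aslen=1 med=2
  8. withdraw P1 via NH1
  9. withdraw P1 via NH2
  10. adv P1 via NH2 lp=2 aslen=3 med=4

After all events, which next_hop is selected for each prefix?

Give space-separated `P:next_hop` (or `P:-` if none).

Answer: P0:NH0 P1:NH2 P2:NH3

Derivation:
Op 1: best P0=- P1=- P2=NH3
Op 2: best P0=NH1 P1=- P2=NH3
Op 3: best P0=NH1 P1=NH2 P2=NH3
Op 4: best P0=NH1 P1=NH2 P2=NH3
Op 5: best P0=NH0 P1=NH2 P2=NH3
Op 6: best P0=NH0 P1=NH2 P2=NH3
Op 7: best P0=NH0 P1=NH2 P2=NH3
Op 8: best P0=NH0 P1=NH2 P2=NH3
Op 9: best P0=NH0 P1=- P2=NH3
Op 10: best P0=NH0 P1=NH2 P2=NH3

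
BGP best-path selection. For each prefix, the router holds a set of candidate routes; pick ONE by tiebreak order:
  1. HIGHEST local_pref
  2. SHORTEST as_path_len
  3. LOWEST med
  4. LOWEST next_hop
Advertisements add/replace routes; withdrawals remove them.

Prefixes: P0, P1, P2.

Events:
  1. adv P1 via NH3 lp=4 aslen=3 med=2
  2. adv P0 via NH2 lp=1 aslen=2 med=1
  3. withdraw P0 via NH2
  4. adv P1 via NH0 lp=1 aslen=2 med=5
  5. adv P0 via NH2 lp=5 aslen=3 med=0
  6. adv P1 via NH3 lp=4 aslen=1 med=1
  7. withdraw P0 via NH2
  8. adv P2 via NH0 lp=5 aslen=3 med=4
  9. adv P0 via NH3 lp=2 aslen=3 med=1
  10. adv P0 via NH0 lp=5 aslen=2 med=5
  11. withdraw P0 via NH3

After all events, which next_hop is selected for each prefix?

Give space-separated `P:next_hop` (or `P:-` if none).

Op 1: best P0=- P1=NH3 P2=-
Op 2: best P0=NH2 P1=NH3 P2=-
Op 3: best P0=- P1=NH3 P2=-
Op 4: best P0=- P1=NH3 P2=-
Op 5: best P0=NH2 P1=NH3 P2=-
Op 6: best P0=NH2 P1=NH3 P2=-
Op 7: best P0=- P1=NH3 P2=-
Op 8: best P0=- P1=NH3 P2=NH0
Op 9: best P0=NH3 P1=NH3 P2=NH0
Op 10: best P0=NH0 P1=NH3 P2=NH0
Op 11: best P0=NH0 P1=NH3 P2=NH0

Answer: P0:NH0 P1:NH3 P2:NH0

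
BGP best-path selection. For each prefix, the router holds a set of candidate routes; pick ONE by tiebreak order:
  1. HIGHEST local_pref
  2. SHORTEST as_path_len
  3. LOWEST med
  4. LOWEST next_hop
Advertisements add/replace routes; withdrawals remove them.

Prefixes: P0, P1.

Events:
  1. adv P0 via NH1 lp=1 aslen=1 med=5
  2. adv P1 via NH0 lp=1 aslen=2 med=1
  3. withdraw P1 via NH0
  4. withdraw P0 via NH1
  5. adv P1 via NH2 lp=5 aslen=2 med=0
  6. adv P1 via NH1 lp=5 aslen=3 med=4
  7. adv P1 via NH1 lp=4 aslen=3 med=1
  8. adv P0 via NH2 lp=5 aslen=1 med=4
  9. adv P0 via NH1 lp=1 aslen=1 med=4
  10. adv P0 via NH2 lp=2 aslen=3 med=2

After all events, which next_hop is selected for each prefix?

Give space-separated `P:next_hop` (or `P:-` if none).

Answer: P0:NH2 P1:NH2

Derivation:
Op 1: best P0=NH1 P1=-
Op 2: best P0=NH1 P1=NH0
Op 3: best P0=NH1 P1=-
Op 4: best P0=- P1=-
Op 5: best P0=- P1=NH2
Op 6: best P0=- P1=NH2
Op 7: best P0=- P1=NH2
Op 8: best P0=NH2 P1=NH2
Op 9: best P0=NH2 P1=NH2
Op 10: best P0=NH2 P1=NH2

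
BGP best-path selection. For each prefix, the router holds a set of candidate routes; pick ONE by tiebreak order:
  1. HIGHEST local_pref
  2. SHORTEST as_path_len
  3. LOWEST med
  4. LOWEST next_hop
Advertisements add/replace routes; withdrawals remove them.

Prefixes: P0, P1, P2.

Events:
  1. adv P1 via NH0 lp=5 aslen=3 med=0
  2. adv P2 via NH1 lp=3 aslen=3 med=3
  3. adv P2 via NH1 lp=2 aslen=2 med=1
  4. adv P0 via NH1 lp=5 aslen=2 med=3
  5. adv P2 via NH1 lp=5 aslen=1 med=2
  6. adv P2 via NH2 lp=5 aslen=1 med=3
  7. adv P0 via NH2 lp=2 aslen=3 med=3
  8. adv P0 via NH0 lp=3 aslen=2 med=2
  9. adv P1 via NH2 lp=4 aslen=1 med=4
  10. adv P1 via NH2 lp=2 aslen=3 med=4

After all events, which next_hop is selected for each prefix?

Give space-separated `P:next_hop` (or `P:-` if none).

Op 1: best P0=- P1=NH0 P2=-
Op 2: best P0=- P1=NH0 P2=NH1
Op 3: best P0=- P1=NH0 P2=NH1
Op 4: best P0=NH1 P1=NH0 P2=NH1
Op 5: best P0=NH1 P1=NH0 P2=NH1
Op 6: best P0=NH1 P1=NH0 P2=NH1
Op 7: best P0=NH1 P1=NH0 P2=NH1
Op 8: best P0=NH1 P1=NH0 P2=NH1
Op 9: best P0=NH1 P1=NH0 P2=NH1
Op 10: best P0=NH1 P1=NH0 P2=NH1

Answer: P0:NH1 P1:NH0 P2:NH1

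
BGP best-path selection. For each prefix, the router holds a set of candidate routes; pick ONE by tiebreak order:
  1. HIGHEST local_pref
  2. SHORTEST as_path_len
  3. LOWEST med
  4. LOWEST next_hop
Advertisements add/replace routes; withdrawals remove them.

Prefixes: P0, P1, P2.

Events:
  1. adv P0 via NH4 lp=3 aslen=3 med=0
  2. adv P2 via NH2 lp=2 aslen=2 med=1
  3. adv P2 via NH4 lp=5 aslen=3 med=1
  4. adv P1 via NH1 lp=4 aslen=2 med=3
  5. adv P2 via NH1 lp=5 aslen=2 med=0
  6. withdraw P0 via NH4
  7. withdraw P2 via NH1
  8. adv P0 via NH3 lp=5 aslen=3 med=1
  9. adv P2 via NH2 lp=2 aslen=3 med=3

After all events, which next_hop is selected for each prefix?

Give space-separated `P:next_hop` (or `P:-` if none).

Op 1: best P0=NH4 P1=- P2=-
Op 2: best P0=NH4 P1=- P2=NH2
Op 3: best P0=NH4 P1=- P2=NH4
Op 4: best P0=NH4 P1=NH1 P2=NH4
Op 5: best P0=NH4 P1=NH1 P2=NH1
Op 6: best P0=- P1=NH1 P2=NH1
Op 7: best P0=- P1=NH1 P2=NH4
Op 8: best P0=NH3 P1=NH1 P2=NH4
Op 9: best P0=NH3 P1=NH1 P2=NH4

Answer: P0:NH3 P1:NH1 P2:NH4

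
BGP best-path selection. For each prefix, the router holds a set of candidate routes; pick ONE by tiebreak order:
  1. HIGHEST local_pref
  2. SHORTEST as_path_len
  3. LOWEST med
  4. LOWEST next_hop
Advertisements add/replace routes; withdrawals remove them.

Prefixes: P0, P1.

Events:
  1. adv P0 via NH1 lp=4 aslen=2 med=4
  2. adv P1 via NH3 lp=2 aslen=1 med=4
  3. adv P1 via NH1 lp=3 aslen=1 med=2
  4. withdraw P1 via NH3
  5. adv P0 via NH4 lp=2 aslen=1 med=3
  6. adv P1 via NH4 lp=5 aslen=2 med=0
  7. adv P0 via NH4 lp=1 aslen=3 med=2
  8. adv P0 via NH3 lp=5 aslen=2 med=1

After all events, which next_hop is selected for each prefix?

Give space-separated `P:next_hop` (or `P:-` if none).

Op 1: best P0=NH1 P1=-
Op 2: best P0=NH1 P1=NH3
Op 3: best P0=NH1 P1=NH1
Op 4: best P0=NH1 P1=NH1
Op 5: best P0=NH1 P1=NH1
Op 6: best P0=NH1 P1=NH4
Op 7: best P0=NH1 P1=NH4
Op 8: best P0=NH3 P1=NH4

Answer: P0:NH3 P1:NH4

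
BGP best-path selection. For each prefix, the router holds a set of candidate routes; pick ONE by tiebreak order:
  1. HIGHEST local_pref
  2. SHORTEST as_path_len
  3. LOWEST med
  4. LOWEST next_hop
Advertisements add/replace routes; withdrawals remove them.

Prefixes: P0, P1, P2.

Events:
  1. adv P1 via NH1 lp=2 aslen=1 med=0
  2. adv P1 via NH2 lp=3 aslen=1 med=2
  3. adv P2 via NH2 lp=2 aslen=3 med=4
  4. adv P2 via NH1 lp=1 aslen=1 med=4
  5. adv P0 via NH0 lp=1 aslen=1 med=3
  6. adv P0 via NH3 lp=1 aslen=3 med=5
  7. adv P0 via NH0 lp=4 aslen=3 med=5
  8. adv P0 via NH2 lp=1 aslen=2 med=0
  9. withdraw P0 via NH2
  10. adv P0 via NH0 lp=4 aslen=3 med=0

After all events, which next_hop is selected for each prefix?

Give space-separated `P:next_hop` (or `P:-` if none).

Answer: P0:NH0 P1:NH2 P2:NH2

Derivation:
Op 1: best P0=- P1=NH1 P2=-
Op 2: best P0=- P1=NH2 P2=-
Op 3: best P0=- P1=NH2 P2=NH2
Op 4: best P0=- P1=NH2 P2=NH2
Op 5: best P0=NH0 P1=NH2 P2=NH2
Op 6: best P0=NH0 P1=NH2 P2=NH2
Op 7: best P0=NH0 P1=NH2 P2=NH2
Op 8: best P0=NH0 P1=NH2 P2=NH2
Op 9: best P0=NH0 P1=NH2 P2=NH2
Op 10: best P0=NH0 P1=NH2 P2=NH2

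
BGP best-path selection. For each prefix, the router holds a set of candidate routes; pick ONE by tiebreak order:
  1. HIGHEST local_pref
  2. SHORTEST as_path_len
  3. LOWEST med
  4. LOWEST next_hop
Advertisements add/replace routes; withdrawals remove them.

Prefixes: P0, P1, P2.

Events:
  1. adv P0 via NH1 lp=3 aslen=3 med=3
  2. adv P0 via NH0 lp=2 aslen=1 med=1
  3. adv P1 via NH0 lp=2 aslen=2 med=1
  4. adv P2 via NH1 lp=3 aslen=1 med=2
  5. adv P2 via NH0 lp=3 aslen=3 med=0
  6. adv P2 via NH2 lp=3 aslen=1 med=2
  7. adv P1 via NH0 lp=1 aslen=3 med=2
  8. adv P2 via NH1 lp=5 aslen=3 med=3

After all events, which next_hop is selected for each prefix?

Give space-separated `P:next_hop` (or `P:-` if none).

Answer: P0:NH1 P1:NH0 P2:NH1

Derivation:
Op 1: best P0=NH1 P1=- P2=-
Op 2: best P0=NH1 P1=- P2=-
Op 3: best P0=NH1 P1=NH0 P2=-
Op 4: best P0=NH1 P1=NH0 P2=NH1
Op 5: best P0=NH1 P1=NH0 P2=NH1
Op 6: best P0=NH1 P1=NH0 P2=NH1
Op 7: best P0=NH1 P1=NH0 P2=NH1
Op 8: best P0=NH1 P1=NH0 P2=NH1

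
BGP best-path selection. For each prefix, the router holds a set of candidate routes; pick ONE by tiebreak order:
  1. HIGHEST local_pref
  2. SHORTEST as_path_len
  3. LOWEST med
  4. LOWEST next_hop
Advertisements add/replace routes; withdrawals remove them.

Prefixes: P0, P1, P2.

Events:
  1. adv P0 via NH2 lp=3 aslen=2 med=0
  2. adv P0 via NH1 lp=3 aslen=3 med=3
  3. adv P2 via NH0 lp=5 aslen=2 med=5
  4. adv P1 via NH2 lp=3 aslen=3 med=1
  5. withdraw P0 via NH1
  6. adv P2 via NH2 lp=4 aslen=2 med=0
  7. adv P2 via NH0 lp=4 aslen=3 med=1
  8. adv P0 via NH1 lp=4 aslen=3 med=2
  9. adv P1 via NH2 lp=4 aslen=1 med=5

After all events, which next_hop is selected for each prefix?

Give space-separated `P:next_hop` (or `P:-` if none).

Answer: P0:NH1 P1:NH2 P2:NH2

Derivation:
Op 1: best P0=NH2 P1=- P2=-
Op 2: best P0=NH2 P1=- P2=-
Op 3: best P0=NH2 P1=- P2=NH0
Op 4: best P0=NH2 P1=NH2 P2=NH0
Op 5: best P0=NH2 P1=NH2 P2=NH0
Op 6: best P0=NH2 P1=NH2 P2=NH0
Op 7: best P0=NH2 P1=NH2 P2=NH2
Op 8: best P0=NH1 P1=NH2 P2=NH2
Op 9: best P0=NH1 P1=NH2 P2=NH2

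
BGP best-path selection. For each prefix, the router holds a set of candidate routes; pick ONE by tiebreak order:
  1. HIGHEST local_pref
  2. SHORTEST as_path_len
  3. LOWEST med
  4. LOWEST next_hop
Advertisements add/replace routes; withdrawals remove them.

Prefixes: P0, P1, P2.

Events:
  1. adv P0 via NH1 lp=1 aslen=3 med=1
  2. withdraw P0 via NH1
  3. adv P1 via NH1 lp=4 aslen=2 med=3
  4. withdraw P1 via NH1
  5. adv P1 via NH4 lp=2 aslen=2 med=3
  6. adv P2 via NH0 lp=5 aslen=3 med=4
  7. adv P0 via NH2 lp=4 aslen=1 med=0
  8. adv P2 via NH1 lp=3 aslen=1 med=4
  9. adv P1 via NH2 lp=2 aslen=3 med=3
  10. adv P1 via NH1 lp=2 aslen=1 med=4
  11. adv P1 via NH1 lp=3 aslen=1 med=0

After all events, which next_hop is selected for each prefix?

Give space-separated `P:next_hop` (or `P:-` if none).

Op 1: best P0=NH1 P1=- P2=-
Op 2: best P0=- P1=- P2=-
Op 3: best P0=- P1=NH1 P2=-
Op 4: best P0=- P1=- P2=-
Op 5: best P0=- P1=NH4 P2=-
Op 6: best P0=- P1=NH4 P2=NH0
Op 7: best P0=NH2 P1=NH4 P2=NH0
Op 8: best P0=NH2 P1=NH4 P2=NH0
Op 9: best P0=NH2 P1=NH4 P2=NH0
Op 10: best P0=NH2 P1=NH1 P2=NH0
Op 11: best P0=NH2 P1=NH1 P2=NH0

Answer: P0:NH2 P1:NH1 P2:NH0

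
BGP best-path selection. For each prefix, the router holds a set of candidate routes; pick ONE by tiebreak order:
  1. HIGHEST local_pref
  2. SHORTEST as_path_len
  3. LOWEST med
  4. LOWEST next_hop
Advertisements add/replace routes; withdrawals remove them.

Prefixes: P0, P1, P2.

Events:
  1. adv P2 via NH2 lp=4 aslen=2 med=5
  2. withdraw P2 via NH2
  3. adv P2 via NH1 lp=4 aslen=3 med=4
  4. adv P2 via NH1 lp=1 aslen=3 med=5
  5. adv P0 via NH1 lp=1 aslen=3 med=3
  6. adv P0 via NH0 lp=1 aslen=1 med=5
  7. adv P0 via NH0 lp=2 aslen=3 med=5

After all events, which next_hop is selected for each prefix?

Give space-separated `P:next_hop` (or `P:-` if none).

Answer: P0:NH0 P1:- P2:NH1

Derivation:
Op 1: best P0=- P1=- P2=NH2
Op 2: best P0=- P1=- P2=-
Op 3: best P0=- P1=- P2=NH1
Op 4: best P0=- P1=- P2=NH1
Op 5: best P0=NH1 P1=- P2=NH1
Op 6: best P0=NH0 P1=- P2=NH1
Op 7: best P0=NH0 P1=- P2=NH1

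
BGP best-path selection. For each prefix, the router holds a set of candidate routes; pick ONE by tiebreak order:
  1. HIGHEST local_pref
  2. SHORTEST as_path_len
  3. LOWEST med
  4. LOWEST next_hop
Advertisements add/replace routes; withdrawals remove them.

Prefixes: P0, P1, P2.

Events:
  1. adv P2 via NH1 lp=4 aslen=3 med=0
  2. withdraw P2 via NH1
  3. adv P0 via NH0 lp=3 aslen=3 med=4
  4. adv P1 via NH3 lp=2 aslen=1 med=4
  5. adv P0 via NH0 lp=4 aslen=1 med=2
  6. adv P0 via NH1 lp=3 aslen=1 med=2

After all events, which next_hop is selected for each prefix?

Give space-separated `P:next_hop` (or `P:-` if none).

Op 1: best P0=- P1=- P2=NH1
Op 2: best P0=- P1=- P2=-
Op 3: best P0=NH0 P1=- P2=-
Op 4: best P0=NH0 P1=NH3 P2=-
Op 5: best P0=NH0 P1=NH3 P2=-
Op 6: best P0=NH0 P1=NH3 P2=-

Answer: P0:NH0 P1:NH3 P2:-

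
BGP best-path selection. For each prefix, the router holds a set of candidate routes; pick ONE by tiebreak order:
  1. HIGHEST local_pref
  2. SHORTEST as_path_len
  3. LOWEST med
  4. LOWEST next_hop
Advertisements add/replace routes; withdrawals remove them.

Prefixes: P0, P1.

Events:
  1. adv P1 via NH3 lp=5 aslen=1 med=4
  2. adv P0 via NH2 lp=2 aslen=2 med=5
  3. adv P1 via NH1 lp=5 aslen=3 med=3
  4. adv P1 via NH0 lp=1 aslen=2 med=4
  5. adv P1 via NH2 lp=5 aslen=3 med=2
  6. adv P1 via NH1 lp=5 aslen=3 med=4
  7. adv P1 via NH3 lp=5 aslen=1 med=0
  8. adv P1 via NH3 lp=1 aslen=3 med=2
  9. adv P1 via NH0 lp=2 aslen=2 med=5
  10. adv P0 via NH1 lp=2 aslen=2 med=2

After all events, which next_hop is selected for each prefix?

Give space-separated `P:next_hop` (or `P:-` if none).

Op 1: best P0=- P1=NH3
Op 2: best P0=NH2 P1=NH3
Op 3: best P0=NH2 P1=NH3
Op 4: best P0=NH2 P1=NH3
Op 5: best P0=NH2 P1=NH3
Op 6: best P0=NH2 P1=NH3
Op 7: best P0=NH2 P1=NH3
Op 8: best P0=NH2 P1=NH2
Op 9: best P0=NH2 P1=NH2
Op 10: best P0=NH1 P1=NH2

Answer: P0:NH1 P1:NH2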